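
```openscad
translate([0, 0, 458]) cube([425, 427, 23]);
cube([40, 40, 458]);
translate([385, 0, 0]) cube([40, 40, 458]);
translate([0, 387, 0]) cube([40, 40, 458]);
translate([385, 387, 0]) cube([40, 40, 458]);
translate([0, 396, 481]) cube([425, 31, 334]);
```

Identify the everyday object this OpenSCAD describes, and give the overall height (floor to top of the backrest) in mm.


A chair. The overall height is 815 mm.

A slab on four corner posts with a tall panel at the back — a chair. The seat slab sits at z = 458 with thickness 23, and the 334 mm backrest starts at the seat top, so the overall height is 458 + 23 + 334 = 815 mm.


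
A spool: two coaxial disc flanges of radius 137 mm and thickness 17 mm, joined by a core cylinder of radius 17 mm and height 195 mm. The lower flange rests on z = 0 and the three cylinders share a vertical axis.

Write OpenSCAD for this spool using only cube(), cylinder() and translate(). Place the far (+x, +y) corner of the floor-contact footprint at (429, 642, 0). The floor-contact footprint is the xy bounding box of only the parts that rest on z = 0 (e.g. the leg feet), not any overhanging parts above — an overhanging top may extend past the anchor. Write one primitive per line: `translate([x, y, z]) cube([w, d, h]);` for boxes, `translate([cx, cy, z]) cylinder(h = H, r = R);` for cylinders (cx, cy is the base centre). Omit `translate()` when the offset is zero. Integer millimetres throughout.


translate([292, 505, 0]) cylinder(h = 17, r = 137);
translate([292, 505, 17]) cylinder(h = 195, r = 17);
translate([292, 505, 212]) cylinder(h = 17, r = 137);


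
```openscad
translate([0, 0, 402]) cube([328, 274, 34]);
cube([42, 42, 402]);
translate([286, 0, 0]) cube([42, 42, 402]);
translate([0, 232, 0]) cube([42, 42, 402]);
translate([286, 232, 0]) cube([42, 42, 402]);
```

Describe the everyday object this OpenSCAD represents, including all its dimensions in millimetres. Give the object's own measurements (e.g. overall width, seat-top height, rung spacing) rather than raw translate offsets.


A simple wooden stool: a rectangular seat 328 mm (x) by 274 mm (y), 34 mm thick, top face at z = 436 mm, on four square legs, each 42×42 mm in cross-section. The legs rest on z = 0, each flush with a corner of the seat.


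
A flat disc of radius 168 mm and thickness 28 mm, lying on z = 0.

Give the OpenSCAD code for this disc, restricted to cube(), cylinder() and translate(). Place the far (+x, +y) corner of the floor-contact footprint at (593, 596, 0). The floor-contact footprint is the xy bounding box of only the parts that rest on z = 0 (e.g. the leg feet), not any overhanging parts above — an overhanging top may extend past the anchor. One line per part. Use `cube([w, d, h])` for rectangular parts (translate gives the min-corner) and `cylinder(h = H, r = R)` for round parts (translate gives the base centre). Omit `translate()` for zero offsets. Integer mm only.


translate([425, 428, 0]) cylinder(h = 28, r = 168);


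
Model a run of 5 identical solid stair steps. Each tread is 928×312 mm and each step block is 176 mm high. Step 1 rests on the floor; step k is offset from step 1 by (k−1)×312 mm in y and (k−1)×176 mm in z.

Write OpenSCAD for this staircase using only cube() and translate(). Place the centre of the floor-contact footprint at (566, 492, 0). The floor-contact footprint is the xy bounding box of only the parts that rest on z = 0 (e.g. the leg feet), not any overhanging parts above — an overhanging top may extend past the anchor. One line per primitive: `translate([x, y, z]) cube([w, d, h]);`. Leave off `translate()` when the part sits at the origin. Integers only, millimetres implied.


translate([102, 336, 0]) cube([928, 312, 176]);
translate([102, 648, 176]) cube([928, 312, 176]);
translate([102, 960, 352]) cube([928, 312, 176]);
translate([102, 1272, 528]) cube([928, 312, 176]);
translate([102, 1584, 704]) cube([928, 312, 176]);


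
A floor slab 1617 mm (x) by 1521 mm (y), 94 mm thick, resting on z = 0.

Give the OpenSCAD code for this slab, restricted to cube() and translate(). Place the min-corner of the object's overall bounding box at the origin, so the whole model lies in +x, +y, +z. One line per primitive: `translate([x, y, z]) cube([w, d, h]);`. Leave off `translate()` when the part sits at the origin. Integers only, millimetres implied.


cube([1617, 1521, 94]);


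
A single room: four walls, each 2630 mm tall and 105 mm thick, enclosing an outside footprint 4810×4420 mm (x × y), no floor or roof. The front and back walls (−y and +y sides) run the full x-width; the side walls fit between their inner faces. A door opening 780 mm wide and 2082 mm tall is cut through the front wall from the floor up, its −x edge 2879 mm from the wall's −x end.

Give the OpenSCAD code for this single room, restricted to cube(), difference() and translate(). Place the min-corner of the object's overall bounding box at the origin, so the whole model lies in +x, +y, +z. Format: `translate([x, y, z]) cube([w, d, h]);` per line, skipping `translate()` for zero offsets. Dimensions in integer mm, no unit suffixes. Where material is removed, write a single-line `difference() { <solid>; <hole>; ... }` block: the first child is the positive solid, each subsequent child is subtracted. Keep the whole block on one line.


difference() { cube([4810, 105, 2630]); translate([2879, 0, 0]) cube([780, 105, 2082]); }
translate([0, 4315, 0]) cube([4810, 105, 2630]);
translate([0, 105, 0]) cube([105, 4210, 2630]);
translate([4705, 105, 0]) cube([105, 4210, 2630]);


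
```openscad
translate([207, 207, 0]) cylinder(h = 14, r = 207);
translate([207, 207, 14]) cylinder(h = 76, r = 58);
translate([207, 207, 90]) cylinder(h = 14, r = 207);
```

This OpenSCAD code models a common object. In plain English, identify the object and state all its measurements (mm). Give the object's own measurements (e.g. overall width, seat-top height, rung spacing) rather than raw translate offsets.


A spool: two coaxial disc flanges of radius 207 mm and thickness 14 mm, joined by a core cylinder of radius 58 mm and height 76 mm. The lower flange rests on z = 0 and the three cylinders share a vertical axis.


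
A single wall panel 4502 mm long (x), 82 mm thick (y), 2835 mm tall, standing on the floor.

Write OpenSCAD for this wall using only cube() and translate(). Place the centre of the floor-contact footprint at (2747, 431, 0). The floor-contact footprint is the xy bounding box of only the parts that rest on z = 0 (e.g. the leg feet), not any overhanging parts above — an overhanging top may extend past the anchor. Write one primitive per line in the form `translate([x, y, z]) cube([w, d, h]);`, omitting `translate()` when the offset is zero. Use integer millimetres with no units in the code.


translate([496, 390, 0]) cube([4502, 82, 2835]);


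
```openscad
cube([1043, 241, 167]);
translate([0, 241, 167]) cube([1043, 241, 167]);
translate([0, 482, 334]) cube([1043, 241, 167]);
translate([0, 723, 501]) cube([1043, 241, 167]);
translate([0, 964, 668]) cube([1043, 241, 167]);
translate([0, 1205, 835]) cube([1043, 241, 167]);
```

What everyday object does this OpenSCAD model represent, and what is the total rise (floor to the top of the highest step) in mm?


A staircase. The total rise is 1002 mm.

6 identical blocks, each offset up and back from the previous — a staircase. Each step is 167 mm tall and there are 6 of them, so the total rise is 6 × 167 = 1002 mm.


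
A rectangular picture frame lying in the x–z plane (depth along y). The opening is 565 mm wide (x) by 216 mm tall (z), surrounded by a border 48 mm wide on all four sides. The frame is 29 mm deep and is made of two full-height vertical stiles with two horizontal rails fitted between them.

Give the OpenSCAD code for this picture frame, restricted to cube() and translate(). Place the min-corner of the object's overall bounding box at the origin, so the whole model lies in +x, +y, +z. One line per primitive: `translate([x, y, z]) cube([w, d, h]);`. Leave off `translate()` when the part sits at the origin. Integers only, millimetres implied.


cube([48, 29, 312]);
translate([613, 0, 0]) cube([48, 29, 312]);
translate([48, 0, 0]) cube([565, 29, 48]);
translate([48, 0, 264]) cube([565, 29, 48]);


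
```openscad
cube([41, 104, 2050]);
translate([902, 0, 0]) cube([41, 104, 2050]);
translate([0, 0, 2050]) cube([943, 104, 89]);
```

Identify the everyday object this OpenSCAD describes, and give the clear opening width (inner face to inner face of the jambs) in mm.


A door frame. The clear opening width is 861 mm.

Two 2050 mm tall posts with a header on top — a door frame. The left jamb is 41 mm wide at x = 0; the right jamb starts at x = 902. The clear opening is 902 − 41 = 861 mm.


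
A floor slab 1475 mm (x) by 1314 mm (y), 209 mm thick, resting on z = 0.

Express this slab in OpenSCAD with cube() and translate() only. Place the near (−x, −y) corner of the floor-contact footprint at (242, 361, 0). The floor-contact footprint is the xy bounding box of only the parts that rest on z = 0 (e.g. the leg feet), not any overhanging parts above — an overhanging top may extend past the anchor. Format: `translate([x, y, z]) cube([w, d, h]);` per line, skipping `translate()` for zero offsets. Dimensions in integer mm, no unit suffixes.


translate([242, 361, 0]) cube([1475, 1314, 209]);


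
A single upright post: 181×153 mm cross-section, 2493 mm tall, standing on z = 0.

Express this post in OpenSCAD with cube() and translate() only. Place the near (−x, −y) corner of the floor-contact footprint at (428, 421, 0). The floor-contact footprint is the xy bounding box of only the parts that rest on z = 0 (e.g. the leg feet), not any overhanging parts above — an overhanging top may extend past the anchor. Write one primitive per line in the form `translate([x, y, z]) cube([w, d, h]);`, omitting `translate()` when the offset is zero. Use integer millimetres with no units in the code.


translate([428, 421, 0]) cube([181, 153, 2493]);


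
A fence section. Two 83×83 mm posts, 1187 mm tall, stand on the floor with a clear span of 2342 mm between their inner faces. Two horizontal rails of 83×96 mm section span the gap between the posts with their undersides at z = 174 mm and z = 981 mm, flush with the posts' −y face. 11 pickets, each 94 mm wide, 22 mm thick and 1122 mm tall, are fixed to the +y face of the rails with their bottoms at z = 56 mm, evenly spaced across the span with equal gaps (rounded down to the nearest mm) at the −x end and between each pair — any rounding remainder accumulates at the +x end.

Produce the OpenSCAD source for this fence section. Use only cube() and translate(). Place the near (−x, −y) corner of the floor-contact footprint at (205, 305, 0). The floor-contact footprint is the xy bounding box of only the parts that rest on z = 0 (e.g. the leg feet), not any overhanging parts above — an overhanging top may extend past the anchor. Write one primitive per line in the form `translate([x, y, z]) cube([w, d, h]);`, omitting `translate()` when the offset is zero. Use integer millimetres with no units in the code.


translate([205, 305, 0]) cube([83, 83, 1187]);
translate([2630, 305, 0]) cube([83, 83, 1187]);
translate([288, 305, 174]) cube([2342, 83, 96]);
translate([288, 305, 981]) cube([2342, 83, 96]);
translate([397, 388, 56]) cube([94, 22, 1122]);
translate([600, 388, 56]) cube([94, 22, 1122]);
translate([803, 388, 56]) cube([94, 22, 1122]);
translate([1006, 388, 56]) cube([94, 22, 1122]);
translate([1209, 388, 56]) cube([94, 22, 1122]);
translate([1412, 388, 56]) cube([94, 22, 1122]);
translate([1615, 388, 56]) cube([94, 22, 1122]);
translate([1818, 388, 56]) cube([94, 22, 1122]);
translate([2021, 388, 56]) cube([94, 22, 1122]);
translate([2224, 388, 56]) cube([94, 22, 1122]);
translate([2427, 388, 56]) cube([94, 22, 1122]);


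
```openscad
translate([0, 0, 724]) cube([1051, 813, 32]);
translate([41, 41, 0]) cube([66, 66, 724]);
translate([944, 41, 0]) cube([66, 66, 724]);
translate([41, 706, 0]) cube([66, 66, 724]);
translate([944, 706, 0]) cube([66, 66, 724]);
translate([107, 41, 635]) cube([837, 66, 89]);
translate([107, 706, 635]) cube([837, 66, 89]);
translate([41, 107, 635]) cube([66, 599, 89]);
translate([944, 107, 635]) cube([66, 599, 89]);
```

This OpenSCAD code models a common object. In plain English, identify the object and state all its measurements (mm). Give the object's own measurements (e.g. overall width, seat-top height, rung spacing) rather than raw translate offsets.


A table: top 1051 mm (x) × 813 mm (y), 32 mm thick, upper face at z = 756 mm, on four 66×66 mm square legs, each inset 41 mm from the nearest pair of top edges from z = 0 to the bottom of the top. Four apron rails, 66 mm thick and 89 mm tall, run between adjacent legs with their top edges flush with the underside of the top and their outer faces flush with the legs' outer faces.


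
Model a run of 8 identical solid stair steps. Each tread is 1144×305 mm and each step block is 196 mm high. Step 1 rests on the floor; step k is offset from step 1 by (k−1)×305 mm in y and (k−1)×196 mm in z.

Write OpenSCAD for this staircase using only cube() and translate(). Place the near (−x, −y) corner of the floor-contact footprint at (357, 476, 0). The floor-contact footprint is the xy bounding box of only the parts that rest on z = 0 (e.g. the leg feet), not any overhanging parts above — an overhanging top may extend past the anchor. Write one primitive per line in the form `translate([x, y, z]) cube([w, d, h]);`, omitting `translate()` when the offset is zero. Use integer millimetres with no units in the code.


translate([357, 476, 0]) cube([1144, 305, 196]);
translate([357, 781, 196]) cube([1144, 305, 196]);
translate([357, 1086, 392]) cube([1144, 305, 196]);
translate([357, 1391, 588]) cube([1144, 305, 196]);
translate([357, 1696, 784]) cube([1144, 305, 196]);
translate([357, 2001, 980]) cube([1144, 305, 196]);
translate([357, 2306, 1176]) cube([1144, 305, 196]);
translate([357, 2611, 1372]) cube([1144, 305, 196]);


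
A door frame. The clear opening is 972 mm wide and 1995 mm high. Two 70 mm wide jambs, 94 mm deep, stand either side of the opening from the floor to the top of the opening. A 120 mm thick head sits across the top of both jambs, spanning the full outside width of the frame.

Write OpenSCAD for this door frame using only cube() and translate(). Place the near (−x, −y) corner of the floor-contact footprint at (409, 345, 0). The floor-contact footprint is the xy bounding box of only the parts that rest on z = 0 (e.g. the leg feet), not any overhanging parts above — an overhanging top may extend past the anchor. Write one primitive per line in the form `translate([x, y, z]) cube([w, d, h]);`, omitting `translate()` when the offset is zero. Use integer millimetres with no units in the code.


translate([409, 345, 0]) cube([70, 94, 1995]);
translate([1451, 345, 0]) cube([70, 94, 1995]);
translate([409, 345, 1995]) cube([1112, 94, 120]);


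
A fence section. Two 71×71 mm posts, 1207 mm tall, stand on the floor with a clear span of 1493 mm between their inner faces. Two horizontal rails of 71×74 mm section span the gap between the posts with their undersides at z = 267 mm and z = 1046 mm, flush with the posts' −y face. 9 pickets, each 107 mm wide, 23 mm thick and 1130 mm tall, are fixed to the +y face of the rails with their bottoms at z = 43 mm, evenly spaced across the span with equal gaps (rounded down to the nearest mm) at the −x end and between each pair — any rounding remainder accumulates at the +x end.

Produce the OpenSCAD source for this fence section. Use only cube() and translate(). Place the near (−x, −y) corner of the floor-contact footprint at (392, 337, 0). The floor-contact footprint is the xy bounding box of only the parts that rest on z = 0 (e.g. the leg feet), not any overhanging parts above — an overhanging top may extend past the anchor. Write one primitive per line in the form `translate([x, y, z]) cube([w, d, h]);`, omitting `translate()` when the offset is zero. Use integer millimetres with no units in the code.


translate([392, 337, 0]) cube([71, 71, 1207]);
translate([1956, 337, 0]) cube([71, 71, 1207]);
translate([463, 337, 267]) cube([1493, 71, 74]);
translate([463, 337, 1046]) cube([1493, 71, 74]);
translate([516, 408, 43]) cube([107, 23, 1130]);
translate([676, 408, 43]) cube([107, 23, 1130]);
translate([836, 408, 43]) cube([107, 23, 1130]);
translate([996, 408, 43]) cube([107, 23, 1130]);
translate([1156, 408, 43]) cube([107, 23, 1130]);
translate([1316, 408, 43]) cube([107, 23, 1130]);
translate([1476, 408, 43]) cube([107, 23, 1130]);
translate([1636, 408, 43]) cube([107, 23, 1130]);
translate([1796, 408, 43]) cube([107, 23, 1130]);


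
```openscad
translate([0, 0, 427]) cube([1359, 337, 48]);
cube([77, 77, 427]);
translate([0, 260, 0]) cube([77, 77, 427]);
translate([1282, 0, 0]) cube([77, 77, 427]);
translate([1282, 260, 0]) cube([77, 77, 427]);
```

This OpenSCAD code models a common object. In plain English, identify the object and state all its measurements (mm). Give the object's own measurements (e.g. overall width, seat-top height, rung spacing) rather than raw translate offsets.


A long wooden bench with a 1359 mm (x) × 337 mm (y) seat, 48 mm thick, its top surface 475 mm above the floor. Four 77 mm square legs at the seat corners, flush with the edges, run from z = 0 to the seat underside.


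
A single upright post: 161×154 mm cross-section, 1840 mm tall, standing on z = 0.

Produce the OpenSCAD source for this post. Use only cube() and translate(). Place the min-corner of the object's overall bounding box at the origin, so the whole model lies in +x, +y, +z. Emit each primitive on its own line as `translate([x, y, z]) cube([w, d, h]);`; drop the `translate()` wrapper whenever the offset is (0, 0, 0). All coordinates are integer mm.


cube([161, 154, 1840]);


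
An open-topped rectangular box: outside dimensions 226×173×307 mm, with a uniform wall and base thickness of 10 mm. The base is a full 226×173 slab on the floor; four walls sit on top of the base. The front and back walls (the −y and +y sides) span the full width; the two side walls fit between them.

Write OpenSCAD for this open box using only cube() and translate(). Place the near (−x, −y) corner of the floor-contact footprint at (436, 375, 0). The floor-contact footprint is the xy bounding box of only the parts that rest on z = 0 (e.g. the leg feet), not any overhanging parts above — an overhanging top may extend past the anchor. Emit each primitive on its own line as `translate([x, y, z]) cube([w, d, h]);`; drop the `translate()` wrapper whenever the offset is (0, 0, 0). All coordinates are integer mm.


translate([436, 375, 0]) cube([226, 173, 10]);
translate([436, 375, 10]) cube([226, 10, 297]);
translate([436, 538, 10]) cube([226, 10, 297]);
translate([436, 385, 10]) cube([10, 153, 297]);
translate([652, 385, 10]) cube([10, 153, 297]);


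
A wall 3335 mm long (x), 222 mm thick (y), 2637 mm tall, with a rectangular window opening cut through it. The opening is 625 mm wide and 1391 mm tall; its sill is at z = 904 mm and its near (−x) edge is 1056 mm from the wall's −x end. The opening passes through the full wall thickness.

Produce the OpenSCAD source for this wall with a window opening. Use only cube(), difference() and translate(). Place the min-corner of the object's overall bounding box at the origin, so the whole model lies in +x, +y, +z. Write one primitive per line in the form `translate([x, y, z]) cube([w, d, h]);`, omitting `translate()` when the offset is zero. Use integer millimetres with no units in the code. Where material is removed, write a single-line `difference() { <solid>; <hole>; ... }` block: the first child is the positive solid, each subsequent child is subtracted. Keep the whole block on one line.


difference() { cube([3335, 222, 2637]); translate([1056, 0, 904]) cube([625, 222, 1391]); }


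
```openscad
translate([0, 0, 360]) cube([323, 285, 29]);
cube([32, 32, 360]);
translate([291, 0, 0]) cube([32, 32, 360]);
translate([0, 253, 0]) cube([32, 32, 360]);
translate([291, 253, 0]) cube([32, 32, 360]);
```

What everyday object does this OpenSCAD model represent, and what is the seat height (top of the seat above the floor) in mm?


A stool. The seat height is 389 mm.

A 323×285×29 slab at z = 360 on four corner posts — a stool. The seat top is 360 + 29 = 389 mm.


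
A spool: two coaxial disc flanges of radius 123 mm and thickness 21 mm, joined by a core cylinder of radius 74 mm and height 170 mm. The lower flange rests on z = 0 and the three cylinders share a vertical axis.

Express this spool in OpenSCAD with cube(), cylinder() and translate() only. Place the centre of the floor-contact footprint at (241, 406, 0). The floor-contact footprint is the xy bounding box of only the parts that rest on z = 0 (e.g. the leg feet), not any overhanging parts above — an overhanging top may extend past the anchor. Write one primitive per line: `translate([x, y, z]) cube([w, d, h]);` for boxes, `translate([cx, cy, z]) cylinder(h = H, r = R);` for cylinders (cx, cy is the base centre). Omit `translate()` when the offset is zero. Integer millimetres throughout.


translate([241, 406, 0]) cylinder(h = 21, r = 123);
translate([241, 406, 21]) cylinder(h = 170, r = 74);
translate([241, 406, 191]) cylinder(h = 21, r = 123);


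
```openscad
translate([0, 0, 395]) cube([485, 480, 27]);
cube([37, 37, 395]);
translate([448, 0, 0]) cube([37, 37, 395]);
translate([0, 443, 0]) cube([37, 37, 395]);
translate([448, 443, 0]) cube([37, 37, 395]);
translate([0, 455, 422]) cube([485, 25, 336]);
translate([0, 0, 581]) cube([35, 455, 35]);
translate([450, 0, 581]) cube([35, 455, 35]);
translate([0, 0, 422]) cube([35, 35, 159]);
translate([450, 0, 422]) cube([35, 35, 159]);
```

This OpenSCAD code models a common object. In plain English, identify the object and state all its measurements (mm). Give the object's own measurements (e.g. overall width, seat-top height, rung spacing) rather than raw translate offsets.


A chair. The seat is a 485×480×27 mm slab with its top at z = 422 mm, on four 37×37 mm corner legs (flush with the seat edges, standing on z = 0). A flat backrest 25 mm thick, 336 mm tall, spans the full seat width and rises from the seat top along its +y edge, rear face flush with the rear of the seat. Two armrests of 35×35 mm section run along each side from the seat's front edge to the front of the backrest, top faces 194 mm above the seat top and outer faces flush with the seat's x-edges; a 35×35 mm post under the front of each armrest stands on the seat at the front corner.


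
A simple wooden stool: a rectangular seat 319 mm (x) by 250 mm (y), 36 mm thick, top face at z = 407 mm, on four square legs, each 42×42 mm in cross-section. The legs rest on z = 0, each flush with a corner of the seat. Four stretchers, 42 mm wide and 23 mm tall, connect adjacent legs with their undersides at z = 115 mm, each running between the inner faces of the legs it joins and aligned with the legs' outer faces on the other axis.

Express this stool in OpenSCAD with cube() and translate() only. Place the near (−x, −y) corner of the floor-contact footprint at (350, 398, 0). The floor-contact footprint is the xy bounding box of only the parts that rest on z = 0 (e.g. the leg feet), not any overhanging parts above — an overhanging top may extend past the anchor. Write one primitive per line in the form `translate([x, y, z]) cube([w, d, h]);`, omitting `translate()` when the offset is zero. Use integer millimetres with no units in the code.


translate([350, 398, 371]) cube([319, 250, 36]);
translate([350, 398, 0]) cube([42, 42, 371]);
translate([627, 398, 0]) cube([42, 42, 371]);
translate([350, 606, 0]) cube([42, 42, 371]);
translate([627, 606, 0]) cube([42, 42, 371]);
translate([392, 398, 115]) cube([235, 42, 23]);
translate([392, 606, 115]) cube([235, 42, 23]);
translate([350, 440, 115]) cube([42, 166, 23]);
translate([627, 440, 115]) cube([42, 166, 23]);


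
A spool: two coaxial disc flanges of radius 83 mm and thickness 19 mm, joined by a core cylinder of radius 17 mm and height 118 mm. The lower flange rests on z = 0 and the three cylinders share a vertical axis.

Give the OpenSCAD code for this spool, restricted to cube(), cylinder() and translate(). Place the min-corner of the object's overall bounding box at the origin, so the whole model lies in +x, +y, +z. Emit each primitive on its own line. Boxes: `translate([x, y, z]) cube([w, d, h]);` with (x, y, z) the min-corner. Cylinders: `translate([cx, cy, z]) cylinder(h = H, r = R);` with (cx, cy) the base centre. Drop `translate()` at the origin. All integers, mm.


translate([83, 83, 0]) cylinder(h = 19, r = 83);
translate([83, 83, 19]) cylinder(h = 118, r = 17);
translate([83, 83, 137]) cylinder(h = 19, r = 83);


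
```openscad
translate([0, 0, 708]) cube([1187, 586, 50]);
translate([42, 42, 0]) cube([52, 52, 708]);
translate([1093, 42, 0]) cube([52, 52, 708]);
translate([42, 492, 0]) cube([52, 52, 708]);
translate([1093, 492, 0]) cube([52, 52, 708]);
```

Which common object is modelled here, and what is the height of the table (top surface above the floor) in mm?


A table. The table height is 758 mm.

A 1187×586×50 slab sits at z = 708 on four 52 mm square posts — a table. The top surface is at 708 + 50 = 758 mm.


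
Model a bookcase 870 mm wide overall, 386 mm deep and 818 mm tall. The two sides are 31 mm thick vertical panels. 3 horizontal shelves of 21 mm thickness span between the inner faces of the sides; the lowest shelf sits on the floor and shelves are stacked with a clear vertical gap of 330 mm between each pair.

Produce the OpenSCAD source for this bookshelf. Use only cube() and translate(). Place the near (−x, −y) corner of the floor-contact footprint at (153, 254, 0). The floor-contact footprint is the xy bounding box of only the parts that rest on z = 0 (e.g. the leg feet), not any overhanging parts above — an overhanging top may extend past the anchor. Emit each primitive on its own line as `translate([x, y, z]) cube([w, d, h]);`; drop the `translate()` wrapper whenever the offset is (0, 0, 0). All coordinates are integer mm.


translate([153, 254, 0]) cube([31, 386, 818]);
translate([992, 254, 0]) cube([31, 386, 818]);
translate([184, 254, 0]) cube([808, 386, 21]);
translate([184, 254, 351]) cube([808, 386, 21]);
translate([184, 254, 702]) cube([808, 386, 21]);


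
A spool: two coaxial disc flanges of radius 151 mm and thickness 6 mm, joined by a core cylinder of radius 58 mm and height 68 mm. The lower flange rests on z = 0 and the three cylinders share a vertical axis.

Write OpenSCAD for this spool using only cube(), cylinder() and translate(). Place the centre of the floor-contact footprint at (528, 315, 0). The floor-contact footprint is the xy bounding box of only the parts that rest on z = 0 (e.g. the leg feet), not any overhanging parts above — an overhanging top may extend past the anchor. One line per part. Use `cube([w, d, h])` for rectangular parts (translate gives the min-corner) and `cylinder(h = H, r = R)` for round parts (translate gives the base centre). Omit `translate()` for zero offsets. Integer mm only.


translate([528, 315, 0]) cylinder(h = 6, r = 151);
translate([528, 315, 6]) cylinder(h = 68, r = 58);
translate([528, 315, 74]) cylinder(h = 6, r = 151);


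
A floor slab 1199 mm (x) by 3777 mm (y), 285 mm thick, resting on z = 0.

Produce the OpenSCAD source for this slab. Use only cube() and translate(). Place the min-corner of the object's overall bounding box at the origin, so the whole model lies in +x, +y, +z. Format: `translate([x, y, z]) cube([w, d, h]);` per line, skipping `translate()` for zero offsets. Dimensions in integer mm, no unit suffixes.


cube([1199, 3777, 285]);


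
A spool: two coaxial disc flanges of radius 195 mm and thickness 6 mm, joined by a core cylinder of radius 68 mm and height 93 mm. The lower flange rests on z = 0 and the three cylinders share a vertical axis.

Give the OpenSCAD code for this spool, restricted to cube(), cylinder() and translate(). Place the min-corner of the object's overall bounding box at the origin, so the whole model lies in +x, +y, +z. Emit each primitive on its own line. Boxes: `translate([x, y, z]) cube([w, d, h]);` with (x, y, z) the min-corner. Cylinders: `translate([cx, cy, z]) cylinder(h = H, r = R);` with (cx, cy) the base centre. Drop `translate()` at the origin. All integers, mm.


translate([195, 195, 0]) cylinder(h = 6, r = 195);
translate([195, 195, 6]) cylinder(h = 93, r = 68);
translate([195, 195, 99]) cylinder(h = 6, r = 195);


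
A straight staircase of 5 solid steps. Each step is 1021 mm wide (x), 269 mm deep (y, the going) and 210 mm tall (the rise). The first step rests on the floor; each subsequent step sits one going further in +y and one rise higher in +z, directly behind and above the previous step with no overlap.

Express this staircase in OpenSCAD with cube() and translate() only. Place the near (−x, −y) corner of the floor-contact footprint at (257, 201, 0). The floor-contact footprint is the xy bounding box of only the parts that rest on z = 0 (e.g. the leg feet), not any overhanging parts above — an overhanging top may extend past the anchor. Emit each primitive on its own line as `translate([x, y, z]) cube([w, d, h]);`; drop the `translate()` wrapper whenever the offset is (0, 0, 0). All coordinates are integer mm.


translate([257, 201, 0]) cube([1021, 269, 210]);
translate([257, 470, 210]) cube([1021, 269, 210]);
translate([257, 739, 420]) cube([1021, 269, 210]);
translate([257, 1008, 630]) cube([1021, 269, 210]);
translate([257, 1277, 840]) cube([1021, 269, 210]);


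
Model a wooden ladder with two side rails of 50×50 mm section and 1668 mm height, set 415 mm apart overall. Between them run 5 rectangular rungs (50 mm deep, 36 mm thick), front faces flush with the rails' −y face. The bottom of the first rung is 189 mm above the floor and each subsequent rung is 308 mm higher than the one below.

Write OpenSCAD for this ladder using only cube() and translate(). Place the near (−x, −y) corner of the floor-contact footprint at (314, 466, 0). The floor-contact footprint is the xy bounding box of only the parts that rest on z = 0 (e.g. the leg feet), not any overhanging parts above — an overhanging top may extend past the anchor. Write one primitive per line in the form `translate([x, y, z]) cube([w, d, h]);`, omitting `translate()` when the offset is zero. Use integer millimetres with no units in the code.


// rung span = 415 - 2*50 = 315
// rung[k] z = 189 + k*308
translate([314, 466, 0]) cube([50, 50, 1668]);
translate([679, 466, 0]) cube([50, 50, 1668]);
translate([364, 466, 189]) cube([315, 50, 36]);
translate([364, 466, 497]) cube([315, 50, 36]);
translate([364, 466, 805]) cube([315, 50, 36]);
translate([364, 466, 1113]) cube([315, 50, 36]);
translate([364, 466, 1421]) cube([315, 50, 36]);


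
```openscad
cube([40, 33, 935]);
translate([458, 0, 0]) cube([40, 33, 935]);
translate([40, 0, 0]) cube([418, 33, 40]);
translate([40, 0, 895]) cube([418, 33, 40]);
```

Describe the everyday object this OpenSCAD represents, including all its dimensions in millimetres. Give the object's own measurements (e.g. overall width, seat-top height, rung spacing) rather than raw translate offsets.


A rectangular picture frame lying in the x–z plane (depth along y). The opening is 418 mm wide (x) by 855 mm tall (z), surrounded by a border 40 mm wide on all four sides. The frame is 33 mm deep and is made of two full-height vertical stiles with two horizontal rails fitted between them.


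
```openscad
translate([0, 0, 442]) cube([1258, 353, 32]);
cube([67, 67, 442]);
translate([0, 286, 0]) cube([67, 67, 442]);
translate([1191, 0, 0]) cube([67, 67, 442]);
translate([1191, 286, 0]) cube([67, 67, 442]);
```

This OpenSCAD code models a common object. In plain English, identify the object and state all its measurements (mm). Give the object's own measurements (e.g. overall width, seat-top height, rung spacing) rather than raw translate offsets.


A long wooden bench with a 1258 mm (x) × 353 mm (y) seat, 32 mm thick, its top surface 474 mm above the floor. Four 67 mm square legs at the seat corners, flush with the edges, run from z = 0 to the seat underside.


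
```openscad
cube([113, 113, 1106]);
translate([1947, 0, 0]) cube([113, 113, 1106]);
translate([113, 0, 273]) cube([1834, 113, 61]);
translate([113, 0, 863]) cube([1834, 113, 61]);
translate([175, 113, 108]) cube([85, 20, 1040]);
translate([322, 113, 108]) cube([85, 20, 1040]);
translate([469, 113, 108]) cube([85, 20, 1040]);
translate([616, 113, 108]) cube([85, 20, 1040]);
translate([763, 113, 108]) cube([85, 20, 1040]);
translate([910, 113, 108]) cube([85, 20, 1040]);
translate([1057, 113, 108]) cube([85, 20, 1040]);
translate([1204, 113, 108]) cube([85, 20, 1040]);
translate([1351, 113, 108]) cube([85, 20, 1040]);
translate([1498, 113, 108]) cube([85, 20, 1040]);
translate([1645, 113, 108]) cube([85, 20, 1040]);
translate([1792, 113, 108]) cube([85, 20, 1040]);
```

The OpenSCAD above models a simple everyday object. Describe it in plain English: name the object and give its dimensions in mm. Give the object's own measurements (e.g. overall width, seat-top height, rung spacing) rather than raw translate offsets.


A fence section. Two 113×113 mm posts, 1106 mm tall, stand on the floor with a clear span of 1834 mm between their inner faces. Two horizontal rails of 113×61 mm section span the gap between the posts with their undersides at z = 273 mm and z = 863 mm, flush with the posts' −y face. 12 pickets, each 85 mm wide, 20 mm thick and 1040 mm tall, are fixed to the +y face of the rails with their bottoms at z = 108 mm, spaced across the span with a 62 mm gap after the −x post and between neighbouring pickets, with 70 mm left before the +x post.


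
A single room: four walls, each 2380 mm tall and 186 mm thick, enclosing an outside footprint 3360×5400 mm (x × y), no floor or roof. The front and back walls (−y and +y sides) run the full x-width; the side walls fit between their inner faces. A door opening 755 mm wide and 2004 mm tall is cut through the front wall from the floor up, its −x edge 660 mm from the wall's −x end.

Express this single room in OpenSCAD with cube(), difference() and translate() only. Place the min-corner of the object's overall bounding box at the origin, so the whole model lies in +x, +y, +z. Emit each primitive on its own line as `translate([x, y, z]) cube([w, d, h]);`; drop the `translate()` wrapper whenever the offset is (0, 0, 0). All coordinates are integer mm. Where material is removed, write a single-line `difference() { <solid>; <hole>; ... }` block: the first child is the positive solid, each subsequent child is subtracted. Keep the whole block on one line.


difference() { cube([3360, 186, 2380]); translate([660, 0, 0]) cube([755, 186, 2004]); }
translate([0, 5214, 0]) cube([3360, 186, 2380]);
translate([0, 186, 0]) cube([186, 5028, 2380]);
translate([3174, 186, 0]) cube([186, 5028, 2380]);


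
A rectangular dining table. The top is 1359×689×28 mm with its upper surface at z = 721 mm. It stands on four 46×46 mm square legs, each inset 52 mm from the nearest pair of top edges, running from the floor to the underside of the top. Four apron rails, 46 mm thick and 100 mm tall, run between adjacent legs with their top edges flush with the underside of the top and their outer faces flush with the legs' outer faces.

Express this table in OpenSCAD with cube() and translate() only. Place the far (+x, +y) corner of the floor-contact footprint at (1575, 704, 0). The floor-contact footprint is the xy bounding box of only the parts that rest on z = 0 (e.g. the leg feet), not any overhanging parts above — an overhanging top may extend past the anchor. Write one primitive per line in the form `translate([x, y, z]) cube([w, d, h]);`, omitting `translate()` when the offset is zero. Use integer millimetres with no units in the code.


translate([268, 67, 693]) cube([1359, 689, 28]);
translate([320, 119, 0]) cube([46, 46, 693]);
translate([1529, 119, 0]) cube([46, 46, 693]);
translate([320, 658, 0]) cube([46, 46, 693]);
translate([1529, 658, 0]) cube([46, 46, 693]);
translate([366, 119, 593]) cube([1163, 46, 100]);
translate([366, 658, 593]) cube([1163, 46, 100]);
translate([320, 165, 593]) cube([46, 493, 100]);
translate([1529, 165, 593]) cube([46, 493, 100]);


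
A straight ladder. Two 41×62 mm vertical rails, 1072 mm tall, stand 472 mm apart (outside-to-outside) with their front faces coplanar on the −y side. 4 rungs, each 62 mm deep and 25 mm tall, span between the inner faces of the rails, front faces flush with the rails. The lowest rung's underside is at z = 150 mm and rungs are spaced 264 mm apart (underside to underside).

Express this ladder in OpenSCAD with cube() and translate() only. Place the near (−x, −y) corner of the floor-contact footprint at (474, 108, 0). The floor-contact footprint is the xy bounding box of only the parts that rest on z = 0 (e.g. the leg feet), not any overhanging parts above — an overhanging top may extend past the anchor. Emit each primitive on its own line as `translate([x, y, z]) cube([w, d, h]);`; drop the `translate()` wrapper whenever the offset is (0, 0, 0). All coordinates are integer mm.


// rung span = 472 - 2*41 = 390
// rung[k] z = 150 + k*264
translate([474, 108, 0]) cube([41, 62, 1072]);
translate([905, 108, 0]) cube([41, 62, 1072]);
translate([515, 108, 150]) cube([390, 62, 25]);
translate([515, 108, 414]) cube([390, 62, 25]);
translate([515, 108, 678]) cube([390, 62, 25]);
translate([515, 108, 942]) cube([390, 62, 25]);


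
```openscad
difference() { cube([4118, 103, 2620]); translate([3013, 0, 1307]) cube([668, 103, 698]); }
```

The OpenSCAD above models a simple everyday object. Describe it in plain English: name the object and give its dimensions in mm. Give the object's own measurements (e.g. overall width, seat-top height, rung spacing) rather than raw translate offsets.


A wall 4118 mm long (x), 103 mm thick (y), 2620 mm tall, with a rectangular window opening cut through it. The opening is 668 mm wide and 698 mm tall; its sill is at z = 1307 mm and its near (−x) edge is 3013 mm from the wall's −x end. The opening passes through the full wall thickness.


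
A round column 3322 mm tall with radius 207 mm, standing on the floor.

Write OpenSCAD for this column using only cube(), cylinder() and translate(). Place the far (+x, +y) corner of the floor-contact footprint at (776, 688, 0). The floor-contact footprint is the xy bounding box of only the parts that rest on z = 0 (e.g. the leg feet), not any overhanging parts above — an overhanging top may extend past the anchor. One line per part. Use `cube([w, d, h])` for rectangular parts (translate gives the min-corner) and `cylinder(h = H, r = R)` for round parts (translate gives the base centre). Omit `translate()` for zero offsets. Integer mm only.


translate([569, 481, 0]) cylinder(h = 3322, r = 207);


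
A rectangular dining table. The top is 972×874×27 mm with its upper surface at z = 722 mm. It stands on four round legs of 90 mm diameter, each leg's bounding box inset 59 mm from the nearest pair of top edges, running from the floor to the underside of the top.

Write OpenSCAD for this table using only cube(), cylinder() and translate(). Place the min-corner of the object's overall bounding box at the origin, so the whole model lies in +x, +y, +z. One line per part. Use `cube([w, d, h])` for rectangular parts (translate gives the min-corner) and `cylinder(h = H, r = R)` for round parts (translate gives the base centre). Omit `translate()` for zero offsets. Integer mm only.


translate([0, 0, 695]) cube([972, 874, 27]);
translate([104, 104, 0]) cylinder(h = 695, r = 45);
translate([868, 104, 0]) cylinder(h = 695, r = 45);
translate([104, 770, 0]) cylinder(h = 695, r = 45);
translate([868, 770, 0]) cylinder(h = 695, r = 45);
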